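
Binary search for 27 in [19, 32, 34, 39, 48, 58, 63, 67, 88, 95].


Step 1: lo=0, hi=9, mid=4, val=48
Step 2: lo=0, hi=3, mid=1, val=32
Step 3: lo=0, hi=0, mid=0, val=19

Not found


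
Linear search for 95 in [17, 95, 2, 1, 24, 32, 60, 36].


i=0: 17!=95
i=1: 95==95 found!

Found at 1, 2 comps


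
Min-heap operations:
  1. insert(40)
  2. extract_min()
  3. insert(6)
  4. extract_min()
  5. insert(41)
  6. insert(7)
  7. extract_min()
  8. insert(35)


insert(40) -> [40]
extract_min()->40, []
insert(6) -> [6]
extract_min()->6, []
insert(41) -> [41]
insert(7) -> [7, 41]
extract_min()->7, [41]
insert(35) -> [35, 41]

Final heap: [35, 41]


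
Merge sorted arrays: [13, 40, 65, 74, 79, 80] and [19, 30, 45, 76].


Take 13 from A
Take 19 from B
Take 30 from B
Take 40 from A
Take 45 from B
Take 65 from A
Take 74 from A
Take 76 from B

Merged: [13, 19, 30, 40, 45, 65, 74, 76, 79, 80]


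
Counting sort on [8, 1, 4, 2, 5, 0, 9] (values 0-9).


Input: [8, 1, 4, 2, 5, 0, 9]
Counts: [1, 1, 1, 0, 1, 1, 0, 0, 1, 1]

Sorted: [0, 1, 2, 4, 5, 8, 9]


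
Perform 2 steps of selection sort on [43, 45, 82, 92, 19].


Initial: [43, 45, 82, 92, 19]
Step 1: min=19 at 4
  Swap: [19, 45, 82, 92, 43]
Step 2: min=43 at 4
  Swap: [19, 43, 82, 92, 45]

After 2 steps: [19, 43, 82, 92, 45]


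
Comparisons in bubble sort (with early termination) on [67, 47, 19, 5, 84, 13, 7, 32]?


Algorithm: bubble sort (with early termination)
Input: [67, 47, 19, 5, 84, 13, 7, 32]
Sorted: [5, 7, 13, 19, 32, 47, 67, 84]

27


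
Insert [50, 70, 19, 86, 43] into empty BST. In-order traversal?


Insert 50: root
Insert 70: R from 50
Insert 19: L from 50
Insert 86: R from 50 -> R from 70
Insert 43: L from 50 -> R from 19

In-order: [19, 43, 50, 70, 86]


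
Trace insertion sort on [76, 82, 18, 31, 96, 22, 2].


Initial: [76, 82, 18, 31, 96, 22, 2]
Insert 82: [76, 82, 18, 31, 96, 22, 2]
Insert 18: [18, 76, 82, 31, 96, 22, 2]
Insert 31: [18, 31, 76, 82, 96, 22, 2]
Insert 96: [18, 31, 76, 82, 96, 22, 2]
Insert 22: [18, 22, 31, 76, 82, 96, 2]
Insert 2: [2, 18, 22, 31, 76, 82, 96]

Sorted: [2, 18, 22, 31, 76, 82, 96]


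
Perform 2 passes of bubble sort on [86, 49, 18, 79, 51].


Initial: [86, 49, 18, 79, 51]
Pass 1: [49, 18, 79, 51, 86] (4 swaps)
Pass 2: [18, 49, 51, 79, 86] (2 swaps)

After 2 passes: [18, 49, 51, 79, 86]


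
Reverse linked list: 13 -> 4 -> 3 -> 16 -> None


Step 1: curr=13, set curr.next=prev(None) | reversed so far: 13
Step 2: curr=4, set curr.next=prev(13) | reversed so far: 4 -> 13
Step 3: curr=3, set curr.next=prev(4) | reversed so far: 3 -> 4 -> 13
Step 4: curr=16, set curr.next=prev(3) | reversed so far: 16 -> 3 -> 4 -> 13

16 -> 3 -> 4 -> 13 -> None


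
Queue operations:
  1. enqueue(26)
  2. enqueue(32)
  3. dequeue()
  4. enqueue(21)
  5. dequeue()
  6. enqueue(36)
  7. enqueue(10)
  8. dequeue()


enqueue(26) -> [26]
enqueue(32) -> [26, 32]
dequeue()->26, [32]
enqueue(21) -> [32, 21]
dequeue()->32, [21]
enqueue(36) -> [21, 36]
enqueue(10) -> [21, 36, 10]
dequeue()->21, [36, 10]

Final queue: [36, 10]


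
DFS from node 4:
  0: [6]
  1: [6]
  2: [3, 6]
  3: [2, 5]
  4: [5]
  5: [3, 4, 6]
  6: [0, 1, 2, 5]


Visit 4, push [5]
Visit 5, push [6, 3]
Visit 3, push [2]
Visit 2, push [6]
Visit 6, push [1, 0]
Visit 0, push []
Visit 1, push []

DFS order: [4, 5, 3, 2, 6, 0, 1]


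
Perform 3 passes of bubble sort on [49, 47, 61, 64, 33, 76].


Initial: [49, 47, 61, 64, 33, 76]
Pass 1: [47, 49, 61, 33, 64, 76] (2 swaps)
Pass 2: [47, 49, 33, 61, 64, 76] (1 swaps)
Pass 3: [47, 33, 49, 61, 64, 76] (1 swaps)

After 3 passes: [47, 33, 49, 61, 64, 76]


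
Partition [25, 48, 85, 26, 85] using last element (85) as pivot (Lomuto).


Pivot: 85
  25 <= 85: advance i (no swap)
  48 <= 85: advance i (no swap)
  85 <= 85: advance i (no swap)
  26 <= 85: advance i (no swap)
Place pivot at 4: [25, 48, 85, 26, 85]

Partitioned: [25, 48, 85, 26, 85]


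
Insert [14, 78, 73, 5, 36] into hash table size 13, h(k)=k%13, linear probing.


Insert 14: h=1 -> slot 1
Insert 78: h=0 -> slot 0
Insert 73: h=8 -> slot 8
Insert 5: h=5 -> slot 5
Insert 36: h=10 -> slot 10

Table: [78, 14, None, None, None, 5, None, None, 73, None, 36, None, None]


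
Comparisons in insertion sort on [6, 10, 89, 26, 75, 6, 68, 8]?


Algorithm: insertion sort
Input: [6, 10, 89, 26, 75, 6, 68, 8]
Sorted: [6, 6, 8, 10, 26, 68, 75, 89]

20


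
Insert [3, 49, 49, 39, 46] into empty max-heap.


Insert 3: [3]
Insert 49: [49, 3]
Insert 49: [49, 3, 49]
Insert 39: [49, 39, 49, 3]
Insert 46: [49, 46, 49, 3, 39]

Final heap: [49, 46, 49, 3, 39]


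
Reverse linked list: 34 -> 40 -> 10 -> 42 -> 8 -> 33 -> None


Step 1: curr=34, set curr.next=prev(None) | reversed so far: 34
Step 2: curr=40, set curr.next=prev(34) | reversed so far: 40 -> 34
Step 3: curr=10, set curr.next=prev(40) | reversed so far: 10 -> 40 -> 34
Step 4: curr=42, set curr.next=prev(10) | reversed so far: 42 -> 10 -> 40 -> 34
Step 5: curr=8, set curr.next=prev(42) | reversed so far: 8 -> 42 -> 10 -> 40 -> 34
Step 6: curr=33, set curr.next=prev(8) | reversed so far: 33 -> 8 -> 42 -> 10 -> 40 -> 34

33 -> 8 -> 42 -> 10 -> 40 -> 34 -> None


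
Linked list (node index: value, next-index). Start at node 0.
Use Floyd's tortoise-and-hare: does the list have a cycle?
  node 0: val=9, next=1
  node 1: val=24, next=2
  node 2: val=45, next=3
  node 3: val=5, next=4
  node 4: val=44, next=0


Floyd's tortoise (slow, +1) and hare (fast, +2):
  init: slow=0, fast=0
  step 1: slow=1, fast=2
  step 2: slow=2, fast=4
  step 3: slow=3, fast=1
  step 4: slow=4, fast=3
  step 5: slow=0, fast=0
  slow == fast at node 0: cycle detected

Cycle: yes


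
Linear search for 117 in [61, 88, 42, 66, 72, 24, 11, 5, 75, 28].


i=0: 61!=117
i=1: 88!=117
i=2: 42!=117
i=3: 66!=117
i=4: 72!=117
i=5: 24!=117
i=6: 11!=117
i=7: 5!=117
i=8: 75!=117
i=9: 28!=117

Not found, 10 comps


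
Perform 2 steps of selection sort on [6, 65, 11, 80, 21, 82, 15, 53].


Initial: [6, 65, 11, 80, 21, 82, 15, 53]
Step 1: min=6 at 0
  Swap: [6, 65, 11, 80, 21, 82, 15, 53]
Step 2: min=11 at 2
  Swap: [6, 11, 65, 80, 21, 82, 15, 53]

After 2 steps: [6, 11, 65, 80, 21, 82, 15, 53]


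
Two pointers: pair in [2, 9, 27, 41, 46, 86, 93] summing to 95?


lo=0(2)+hi=6(93)=95

Yes: 2+93=95


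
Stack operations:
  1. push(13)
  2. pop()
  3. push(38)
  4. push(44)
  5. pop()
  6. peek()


push(13) -> [13]
pop()->13, []
push(38) -> [38]
push(44) -> [38, 44]
pop()->44, [38]
peek()->38

Final stack: [38]


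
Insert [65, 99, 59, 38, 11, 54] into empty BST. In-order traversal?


Insert 65: root
Insert 99: R from 65
Insert 59: L from 65
Insert 38: L from 65 -> L from 59
Insert 11: L from 65 -> L from 59 -> L from 38
Insert 54: L from 65 -> L from 59 -> R from 38

In-order: [11, 38, 54, 59, 65, 99]


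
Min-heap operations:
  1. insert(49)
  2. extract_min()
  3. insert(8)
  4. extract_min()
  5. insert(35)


insert(49) -> [49]
extract_min()->49, []
insert(8) -> [8]
extract_min()->8, []
insert(35) -> [35]

Final heap: [35]


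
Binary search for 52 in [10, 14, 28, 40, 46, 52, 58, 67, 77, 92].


Step 1: lo=0, hi=9, mid=4, val=46
Step 2: lo=5, hi=9, mid=7, val=67
Step 3: lo=5, hi=6, mid=5, val=52

Found at index 5


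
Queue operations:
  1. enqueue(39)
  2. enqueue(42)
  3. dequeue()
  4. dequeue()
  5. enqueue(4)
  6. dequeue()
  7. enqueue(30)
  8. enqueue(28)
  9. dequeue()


enqueue(39) -> [39]
enqueue(42) -> [39, 42]
dequeue()->39, [42]
dequeue()->42, []
enqueue(4) -> [4]
dequeue()->4, []
enqueue(30) -> [30]
enqueue(28) -> [30, 28]
dequeue()->30, [28]

Final queue: [28]


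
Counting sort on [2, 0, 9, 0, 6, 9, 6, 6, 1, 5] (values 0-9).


Input: [2, 0, 9, 0, 6, 9, 6, 6, 1, 5]
Counts: [2, 1, 1, 0, 0, 1, 3, 0, 0, 2]

Sorted: [0, 0, 1, 2, 5, 6, 6, 6, 9, 9]


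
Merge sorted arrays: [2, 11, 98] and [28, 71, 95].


Take 2 from A
Take 11 from A
Take 28 from B
Take 71 from B
Take 95 from B

Merged: [2, 11, 28, 71, 95, 98]


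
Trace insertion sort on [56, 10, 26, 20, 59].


Initial: [56, 10, 26, 20, 59]
Insert 10: [10, 56, 26, 20, 59]
Insert 26: [10, 26, 56, 20, 59]
Insert 20: [10, 20, 26, 56, 59]
Insert 59: [10, 20, 26, 56, 59]

Sorted: [10, 20, 26, 56, 59]


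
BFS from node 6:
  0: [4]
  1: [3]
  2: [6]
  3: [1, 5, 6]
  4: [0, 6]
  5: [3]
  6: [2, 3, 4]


Visit 6, enqueue [2, 3, 4]
Visit 2, enqueue []
Visit 3, enqueue [1, 5]
Visit 4, enqueue [0]
Visit 1, enqueue []
Visit 5, enqueue []
Visit 0, enqueue []

BFS order: [6, 2, 3, 4, 1, 5, 0]


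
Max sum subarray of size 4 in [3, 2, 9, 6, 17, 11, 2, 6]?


[0:4]: 20
[1:5]: 34
[2:6]: 43
[3:7]: 36
[4:8]: 36

Max: 43 at [2:6]


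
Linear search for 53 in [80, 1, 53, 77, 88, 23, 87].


i=0: 80!=53
i=1: 1!=53
i=2: 53==53 found!

Found at 2, 3 comps


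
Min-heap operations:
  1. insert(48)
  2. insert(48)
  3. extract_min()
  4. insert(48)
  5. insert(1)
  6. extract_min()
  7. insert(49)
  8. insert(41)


insert(48) -> [48]
insert(48) -> [48, 48]
extract_min()->48, [48]
insert(48) -> [48, 48]
insert(1) -> [1, 48, 48]
extract_min()->1, [48, 48]
insert(49) -> [48, 48, 49]
insert(41) -> [41, 48, 49, 48]

Final heap: [41, 48, 49, 48]


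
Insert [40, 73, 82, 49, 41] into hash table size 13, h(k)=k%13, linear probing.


Insert 40: h=1 -> slot 1
Insert 73: h=8 -> slot 8
Insert 82: h=4 -> slot 4
Insert 49: h=10 -> slot 10
Insert 41: h=2 -> slot 2

Table: [None, 40, 41, None, 82, None, None, None, 73, None, 49, None, None]


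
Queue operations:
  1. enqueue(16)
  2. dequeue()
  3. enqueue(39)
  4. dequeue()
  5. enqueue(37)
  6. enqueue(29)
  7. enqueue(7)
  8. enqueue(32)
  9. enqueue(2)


enqueue(16) -> [16]
dequeue()->16, []
enqueue(39) -> [39]
dequeue()->39, []
enqueue(37) -> [37]
enqueue(29) -> [37, 29]
enqueue(7) -> [37, 29, 7]
enqueue(32) -> [37, 29, 7, 32]
enqueue(2) -> [37, 29, 7, 32, 2]

Final queue: [37, 29, 7, 32, 2]


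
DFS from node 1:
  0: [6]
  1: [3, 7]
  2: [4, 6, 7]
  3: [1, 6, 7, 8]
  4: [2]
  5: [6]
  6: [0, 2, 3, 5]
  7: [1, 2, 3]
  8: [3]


Visit 1, push [7, 3]
Visit 3, push [8, 7, 6]
Visit 6, push [5, 2, 0]
Visit 0, push []
Visit 2, push [7, 4]
Visit 4, push []
Visit 7, push []
Visit 5, push []
Visit 8, push []

DFS order: [1, 3, 6, 0, 2, 4, 7, 5, 8]


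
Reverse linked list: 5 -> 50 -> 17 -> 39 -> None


Step 1: curr=5, set curr.next=prev(None) | reversed so far: 5
Step 2: curr=50, set curr.next=prev(5) | reversed so far: 50 -> 5
Step 3: curr=17, set curr.next=prev(50) | reversed so far: 17 -> 50 -> 5
Step 4: curr=39, set curr.next=prev(17) | reversed so far: 39 -> 17 -> 50 -> 5

39 -> 17 -> 50 -> 5 -> None


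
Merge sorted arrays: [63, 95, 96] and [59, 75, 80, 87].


Take 59 from B
Take 63 from A
Take 75 from B
Take 80 from B
Take 87 from B

Merged: [59, 63, 75, 80, 87, 95, 96]


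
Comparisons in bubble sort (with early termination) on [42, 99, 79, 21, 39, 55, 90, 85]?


Algorithm: bubble sort (with early termination)
Input: [42, 99, 79, 21, 39, 55, 90, 85]
Sorted: [21, 39, 42, 55, 79, 85, 90, 99]

22


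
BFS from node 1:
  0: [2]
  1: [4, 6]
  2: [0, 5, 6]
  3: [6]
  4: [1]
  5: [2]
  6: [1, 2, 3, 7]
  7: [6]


Visit 1, enqueue [4, 6]
Visit 4, enqueue []
Visit 6, enqueue [2, 3, 7]
Visit 2, enqueue [0, 5]
Visit 3, enqueue []
Visit 7, enqueue []
Visit 0, enqueue []
Visit 5, enqueue []

BFS order: [1, 4, 6, 2, 3, 7, 0, 5]


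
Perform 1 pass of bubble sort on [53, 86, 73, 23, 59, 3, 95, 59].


Initial: [53, 86, 73, 23, 59, 3, 95, 59]
Pass 1: [53, 73, 23, 59, 3, 86, 59, 95] (5 swaps)

After 1 pass: [53, 73, 23, 59, 3, 86, 59, 95]


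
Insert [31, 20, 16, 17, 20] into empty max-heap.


Insert 31: [31]
Insert 20: [31, 20]
Insert 16: [31, 20, 16]
Insert 17: [31, 20, 16, 17]
Insert 20: [31, 20, 16, 17, 20]

Final heap: [31, 20, 16, 17, 20]


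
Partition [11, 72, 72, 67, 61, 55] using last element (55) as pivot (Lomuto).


Pivot: 55
  11 <= 55: advance i (no swap)
Place pivot at 1: [11, 55, 72, 67, 61, 72]

Partitioned: [11, 55, 72, 67, 61, 72]


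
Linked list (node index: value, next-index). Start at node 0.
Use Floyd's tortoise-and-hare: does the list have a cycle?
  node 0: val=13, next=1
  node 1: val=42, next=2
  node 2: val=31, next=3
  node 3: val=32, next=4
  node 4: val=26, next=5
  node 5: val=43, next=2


Floyd's tortoise (slow, +1) and hare (fast, +2):
  init: slow=0, fast=0
  step 1: slow=1, fast=2
  step 2: slow=2, fast=4
  step 3: slow=3, fast=2
  step 4: slow=4, fast=4
  slow == fast at node 4: cycle detected

Cycle: yes


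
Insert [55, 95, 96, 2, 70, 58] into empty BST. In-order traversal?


Insert 55: root
Insert 95: R from 55
Insert 96: R from 55 -> R from 95
Insert 2: L from 55
Insert 70: R from 55 -> L from 95
Insert 58: R from 55 -> L from 95 -> L from 70

In-order: [2, 55, 58, 70, 95, 96]


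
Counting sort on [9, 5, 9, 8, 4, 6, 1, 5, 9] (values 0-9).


Input: [9, 5, 9, 8, 4, 6, 1, 5, 9]
Counts: [0, 1, 0, 0, 1, 2, 1, 0, 1, 3]

Sorted: [1, 4, 5, 5, 6, 8, 9, 9, 9]


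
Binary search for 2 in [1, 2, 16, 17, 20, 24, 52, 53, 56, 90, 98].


Step 1: lo=0, hi=10, mid=5, val=24
Step 2: lo=0, hi=4, mid=2, val=16
Step 3: lo=0, hi=1, mid=0, val=1
Step 4: lo=1, hi=1, mid=1, val=2

Found at index 1


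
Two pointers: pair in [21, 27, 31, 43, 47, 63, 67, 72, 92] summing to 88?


lo=0(21)+hi=8(92)=113
lo=0(21)+hi=7(72)=93
lo=0(21)+hi=6(67)=88

Yes: 21+67=88


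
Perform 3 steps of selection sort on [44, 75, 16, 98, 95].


Initial: [44, 75, 16, 98, 95]
Step 1: min=16 at 2
  Swap: [16, 75, 44, 98, 95]
Step 2: min=44 at 2
  Swap: [16, 44, 75, 98, 95]
Step 3: min=75 at 2
  Swap: [16, 44, 75, 98, 95]

After 3 steps: [16, 44, 75, 98, 95]


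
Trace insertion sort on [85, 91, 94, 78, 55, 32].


Initial: [85, 91, 94, 78, 55, 32]
Insert 91: [85, 91, 94, 78, 55, 32]
Insert 94: [85, 91, 94, 78, 55, 32]
Insert 78: [78, 85, 91, 94, 55, 32]
Insert 55: [55, 78, 85, 91, 94, 32]
Insert 32: [32, 55, 78, 85, 91, 94]

Sorted: [32, 55, 78, 85, 91, 94]


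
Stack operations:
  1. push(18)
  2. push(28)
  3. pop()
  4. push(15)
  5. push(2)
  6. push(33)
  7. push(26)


push(18) -> [18]
push(28) -> [18, 28]
pop()->28, [18]
push(15) -> [18, 15]
push(2) -> [18, 15, 2]
push(33) -> [18, 15, 2, 33]
push(26) -> [18, 15, 2, 33, 26]

Final stack: [18, 15, 2, 33, 26]


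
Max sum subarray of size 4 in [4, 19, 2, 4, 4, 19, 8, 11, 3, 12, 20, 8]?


[0:4]: 29
[1:5]: 29
[2:6]: 29
[3:7]: 35
[4:8]: 42
[5:9]: 41
[6:10]: 34
[7:11]: 46
[8:12]: 43

Max: 46 at [7:11]


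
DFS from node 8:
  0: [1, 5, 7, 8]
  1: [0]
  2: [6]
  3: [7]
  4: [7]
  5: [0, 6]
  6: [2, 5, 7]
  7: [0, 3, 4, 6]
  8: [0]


Visit 8, push [0]
Visit 0, push [7, 5, 1]
Visit 1, push []
Visit 5, push [6]
Visit 6, push [7, 2]
Visit 2, push []
Visit 7, push [4, 3]
Visit 3, push []
Visit 4, push []

DFS order: [8, 0, 1, 5, 6, 2, 7, 3, 4]


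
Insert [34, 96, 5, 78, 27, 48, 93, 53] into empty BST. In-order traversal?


Insert 34: root
Insert 96: R from 34
Insert 5: L from 34
Insert 78: R from 34 -> L from 96
Insert 27: L from 34 -> R from 5
Insert 48: R from 34 -> L from 96 -> L from 78
Insert 93: R from 34 -> L from 96 -> R from 78
Insert 53: R from 34 -> L from 96 -> L from 78 -> R from 48

In-order: [5, 27, 34, 48, 53, 78, 93, 96]


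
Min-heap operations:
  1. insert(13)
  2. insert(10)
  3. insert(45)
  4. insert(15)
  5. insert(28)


insert(13) -> [13]
insert(10) -> [10, 13]
insert(45) -> [10, 13, 45]
insert(15) -> [10, 13, 45, 15]
insert(28) -> [10, 13, 45, 15, 28]

Final heap: [10, 13, 45, 15, 28]


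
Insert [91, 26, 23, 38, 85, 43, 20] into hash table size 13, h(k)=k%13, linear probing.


Insert 91: h=0 -> slot 0
Insert 26: h=0, 1 probes -> slot 1
Insert 23: h=10 -> slot 10
Insert 38: h=12 -> slot 12
Insert 85: h=7 -> slot 7
Insert 43: h=4 -> slot 4
Insert 20: h=7, 1 probes -> slot 8

Table: [91, 26, None, None, 43, None, None, 85, 20, None, 23, None, 38]


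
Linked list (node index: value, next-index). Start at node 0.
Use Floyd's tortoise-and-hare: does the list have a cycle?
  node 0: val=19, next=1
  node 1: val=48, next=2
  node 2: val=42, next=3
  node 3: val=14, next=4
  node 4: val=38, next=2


Floyd's tortoise (slow, +1) and hare (fast, +2):
  init: slow=0, fast=0
  step 1: slow=1, fast=2
  step 2: slow=2, fast=4
  step 3: slow=3, fast=3
  slow == fast at node 3: cycle detected

Cycle: yes


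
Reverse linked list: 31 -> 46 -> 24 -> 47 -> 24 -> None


Step 1: curr=31, set curr.next=prev(None) | reversed so far: 31
Step 2: curr=46, set curr.next=prev(31) | reversed so far: 46 -> 31
Step 3: curr=24, set curr.next=prev(46) | reversed so far: 24 -> 46 -> 31
Step 4: curr=47, set curr.next=prev(24) | reversed so far: 47 -> 24 -> 46 -> 31
Step 5: curr=24, set curr.next=prev(47) | reversed so far: 24 -> 47 -> 24 -> 46 -> 31

24 -> 47 -> 24 -> 46 -> 31 -> None


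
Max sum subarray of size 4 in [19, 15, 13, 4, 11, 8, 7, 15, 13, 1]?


[0:4]: 51
[1:5]: 43
[2:6]: 36
[3:7]: 30
[4:8]: 41
[5:9]: 43
[6:10]: 36

Max: 51 at [0:4]


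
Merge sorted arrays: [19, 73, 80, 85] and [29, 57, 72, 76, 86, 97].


Take 19 from A
Take 29 from B
Take 57 from B
Take 72 from B
Take 73 from A
Take 76 from B
Take 80 from A
Take 85 from A

Merged: [19, 29, 57, 72, 73, 76, 80, 85, 86, 97]


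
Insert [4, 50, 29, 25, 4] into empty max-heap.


Insert 4: [4]
Insert 50: [50, 4]
Insert 29: [50, 4, 29]
Insert 25: [50, 25, 29, 4]
Insert 4: [50, 25, 29, 4, 4]

Final heap: [50, 25, 29, 4, 4]


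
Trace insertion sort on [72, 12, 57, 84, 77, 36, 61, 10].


Initial: [72, 12, 57, 84, 77, 36, 61, 10]
Insert 12: [12, 72, 57, 84, 77, 36, 61, 10]
Insert 57: [12, 57, 72, 84, 77, 36, 61, 10]
Insert 84: [12, 57, 72, 84, 77, 36, 61, 10]
Insert 77: [12, 57, 72, 77, 84, 36, 61, 10]
Insert 36: [12, 36, 57, 72, 77, 84, 61, 10]
Insert 61: [12, 36, 57, 61, 72, 77, 84, 10]
Insert 10: [10, 12, 36, 57, 61, 72, 77, 84]

Sorted: [10, 12, 36, 57, 61, 72, 77, 84]


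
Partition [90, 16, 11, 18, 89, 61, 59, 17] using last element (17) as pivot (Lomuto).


Pivot: 17
  16 <= 17: swap -> [16, 90, 11, 18, 89, 61, 59, 17]
  11 <= 17: swap -> [16, 11, 90, 18, 89, 61, 59, 17]
Place pivot at 2: [16, 11, 17, 18, 89, 61, 59, 90]

Partitioned: [16, 11, 17, 18, 89, 61, 59, 90]


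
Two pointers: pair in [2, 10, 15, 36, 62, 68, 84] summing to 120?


lo=0(2)+hi=6(84)=86
lo=1(10)+hi=6(84)=94
lo=2(15)+hi=6(84)=99
lo=3(36)+hi=6(84)=120

Yes: 36+84=120


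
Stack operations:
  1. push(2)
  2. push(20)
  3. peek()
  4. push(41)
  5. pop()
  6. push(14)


push(2) -> [2]
push(20) -> [2, 20]
peek()->20
push(41) -> [2, 20, 41]
pop()->41, [2, 20]
push(14) -> [2, 20, 14]

Final stack: [2, 20, 14]


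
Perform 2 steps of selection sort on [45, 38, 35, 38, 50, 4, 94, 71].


Initial: [45, 38, 35, 38, 50, 4, 94, 71]
Step 1: min=4 at 5
  Swap: [4, 38, 35, 38, 50, 45, 94, 71]
Step 2: min=35 at 2
  Swap: [4, 35, 38, 38, 50, 45, 94, 71]

After 2 steps: [4, 35, 38, 38, 50, 45, 94, 71]


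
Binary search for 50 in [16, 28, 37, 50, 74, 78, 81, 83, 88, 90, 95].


Step 1: lo=0, hi=10, mid=5, val=78
Step 2: lo=0, hi=4, mid=2, val=37
Step 3: lo=3, hi=4, mid=3, val=50

Found at index 3


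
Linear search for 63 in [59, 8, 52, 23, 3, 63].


i=0: 59!=63
i=1: 8!=63
i=2: 52!=63
i=3: 23!=63
i=4: 3!=63
i=5: 63==63 found!

Found at 5, 6 comps


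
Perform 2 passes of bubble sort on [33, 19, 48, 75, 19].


Initial: [33, 19, 48, 75, 19]
Pass 1: [19, 33, 48, 19, 75] (2 swaps)
Pass 2: [19, 33, 19, 48, 75] (1 swaps)

After 2 passes: [19, 33, 19, 48, 75]


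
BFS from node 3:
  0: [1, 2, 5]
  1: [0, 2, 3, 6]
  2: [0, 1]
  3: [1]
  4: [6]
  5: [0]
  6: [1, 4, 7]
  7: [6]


Visit 3, enqueue [1]
Visit 1, enqueue [0, 2, 6]
Visit 0, enqueue [5]
Visit 2, enqueue []
Visit 6, enqueue [4, 7]
Visit 5, enqueue []
Visit 4, enqueue []
Visit 7, enqueue []

BFS order: [3, 1, 0, 2, 6, 5, 4, 7]


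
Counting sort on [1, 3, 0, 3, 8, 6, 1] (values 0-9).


Input: [1, 3, 0, 3, 8, 6, 1]
Counts: [1, 2, 0, 2, 0, 0, 1, 0, 1, 0]

Sorted: [0, 1, 1, 3, 3, 6, 8]


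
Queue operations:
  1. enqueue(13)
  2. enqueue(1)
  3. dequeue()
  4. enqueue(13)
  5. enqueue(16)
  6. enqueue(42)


enqueue(13) -> [13]
enqueue(1) -> [13, 1]
dequeue()->13, [1]
enqueue(13) -> [1, 13]
enqueue(16) -> [1, 13, 16]
enqueue(42) -> [1, 13, 16, 42]

Final queue: [1, 13, 16, 42]


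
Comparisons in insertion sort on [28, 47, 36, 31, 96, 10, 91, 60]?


Algorithm: insertion sort
Input: [28, 47, 36, 31, 96, 10, 91, 60]
Sorted: [10, 28, 31, 36, 47, 60, 91, 96]

17


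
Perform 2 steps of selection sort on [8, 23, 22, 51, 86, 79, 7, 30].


Initial: [8, 23, 22, 51, 86, 79, 7, 30]
Step 1: min=7 at 6
  Swap: [7, 23, 22, 51, 86, 79, 8, 30]
Step 2: min=8 at 6
  Swap: [7, 8, 22, 51, 86, 79, 23, 30]

After 2 steps: [7, 8, 22, 51, 86, 79, 23, 30]


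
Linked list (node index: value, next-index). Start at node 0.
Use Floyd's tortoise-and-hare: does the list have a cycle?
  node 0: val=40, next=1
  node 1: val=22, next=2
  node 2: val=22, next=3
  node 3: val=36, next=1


Floyd's tortoise (slow, +1) and hare (fast, +2):
  init: slow=0, fast=0
  step 1: slow=1, fast=2
  step 2: slow=2, fast=1
  step 3: slow=3, fast=3
  slow == fast at node 3: cycle detected

Cycle: yes


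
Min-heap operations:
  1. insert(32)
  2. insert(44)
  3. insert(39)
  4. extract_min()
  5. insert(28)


insert(32) -> [32]
insert(44) -> [32, 44]
insert(39) -> [32, 44, 39]
extract_min()->32, [39, 44]
insert(28) -> [28, 44, 39]

Final heap: [28, 44, 39]


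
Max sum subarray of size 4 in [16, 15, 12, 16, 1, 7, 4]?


[0:4]: 59
[1:5]: 44
[2:6]: 36
[3:7]: 28

Max: 59 at [0:4]


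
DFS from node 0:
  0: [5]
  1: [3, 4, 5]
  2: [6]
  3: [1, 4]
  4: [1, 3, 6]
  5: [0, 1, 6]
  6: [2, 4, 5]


Visit 0, push [5]
Visit 5, push [6, 1]
Visit 1, push [4, 3]
Visit 3, push [4]
Visit 4, push [6]
Visit 6, push [2]
Visit 2, push []

DFS order: [0, 5, 1, 3, 4, 6, 2]


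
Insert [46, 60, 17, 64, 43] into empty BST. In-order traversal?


Insert 46: root
Insert 60: R from 46
Insert 17: L from 46
Insert 64: R from 46 -> R from 60
Insert 43: L from 46 -> R from 17

In-order: [17, 43, 46, 60, 64]


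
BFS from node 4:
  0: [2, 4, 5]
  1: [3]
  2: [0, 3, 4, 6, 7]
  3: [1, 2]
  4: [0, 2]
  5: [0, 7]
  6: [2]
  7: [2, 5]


Visit 4, enqueue [0, 2]
Visit 0, enqueue [5]
Visit 2, enqueue [3, 6, 7]
Visit 5, enqueue []
Visit 3, enqueue [1]
Visit 6, enqueue []
Visit 7, enqueue []
Visit 1, enqueue []

BFS order: [4, 0, 2, 5, 3, 6, 7, 1]


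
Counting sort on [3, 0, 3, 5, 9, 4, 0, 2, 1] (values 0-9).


Input: [3, 0, 3, 5, 9, 4, 0, 2, 1]
Counts: [2, 1, 1, 2, 1, 1, 0, 0, 0, 1]

Sorted: [0, 0, 1, 2, 3, 3, 4, 5, 9]


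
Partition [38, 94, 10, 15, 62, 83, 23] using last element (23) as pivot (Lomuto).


Pivot: 23
  10 <= 23: swap -> [10, 94, 38, 15, 62, 83, 23]
  15 <= 23: swap -> [10, 15, 38, 94, 62, 83, 23]
Place pivot at 2: [10, 15, 23, 94, 62, 83, 38]

Partitioned: [10, 15, 23, 94, 62, 83, 38]


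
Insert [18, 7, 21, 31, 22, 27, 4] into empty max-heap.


Insert 18: [18]
Insert 7: [18, 7]
Insert 21: [21, 7, 18]
Insert 31: [31, 21, 18, 7]
Insert 22: [31, 22, 18, 7, 21]
Insert 27: [31, 22, 27, 7, 21, 18]
Insert 4: [31, 22, 27, 7, 21, 18, 4]

Final heap: [31, 22, 27, 7, 21, 18, 4]


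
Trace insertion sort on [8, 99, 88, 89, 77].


Initial: [8, 99, 88, 89, 77]
Insert 99: [8, 99, 88, 89, 77]
Insert 88: [8, 88, 99, 89, 77]
Insert 89: [8, 88, 89, 99, 77]
Insert 77: [8, 77, 88, 89, 99]

Sorted: [8, 77, 88, 89, 99]


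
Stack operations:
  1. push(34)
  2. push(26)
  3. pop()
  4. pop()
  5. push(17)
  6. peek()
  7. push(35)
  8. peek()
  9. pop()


push(34) -> [34]
push(26) -> [34, 26]
pop()->26, [34]
pop()->34, []
push(17) -> [17]
peek()->17
push(35) -> [17, 35]
peek()->35
pop()->35, [17]

Final stack: [17]


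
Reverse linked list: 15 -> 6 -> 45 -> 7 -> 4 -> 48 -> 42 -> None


Step 1: curr=15, set curr.next=prev(None) | reversed so far: 15
Step 2: curr=6, set curr.next=prev(15) | reversed so far: 6 -> 15
Step 3: curr=45, set curr.next=prev(6) | reversed so far: 45 -> 6 -> 15
Step 4: curr=7, set curr.next=prev(45) | reversed so far: 7 -> 45 -> 6 -> 15
Step 5: curr=4, set curr.next=prev(7) | reversed so far: 4 -> 7 -> 45 -> 6 -> 15
Step 6: curr=48, set curr.next=prev(4) | reversed so far: 48 -> 4 -> 7 -> 45 -> 6 -> 15
Step 7: curr=42, set curr.next=prev(48) | reversed so far: 42 -> 48 -> 4 -> 7 -> 45 -> 6 -> 15

42 -> 48 -> 4 -> 7 -> 45 -> 6 -> 15 -> None


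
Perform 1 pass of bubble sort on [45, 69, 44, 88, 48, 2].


Initial: [45, 69, 44, 88, 48, 2]
Pass 1: [45, 44, 69, 48, 2, 88] (3 swaps)

After 1 pass: [45, 44, 69, 48, 2, 88]


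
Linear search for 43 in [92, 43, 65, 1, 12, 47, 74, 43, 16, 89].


i=0: 92!=43
i=1: 43==43 found!

Found at 1, 2 comps


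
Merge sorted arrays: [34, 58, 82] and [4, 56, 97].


Take 4 from B
Take 34 from A
Take 56 from B
Take 58 from A
Take 82 from A

Merged: [4, 34, 56, 58, 82, 97]


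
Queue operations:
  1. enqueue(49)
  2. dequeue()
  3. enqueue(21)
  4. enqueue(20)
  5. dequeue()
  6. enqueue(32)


enqueue(49) -> [49]
dequeue()->49, []
enqueue(21) -> [21]
enqueue(20) -> [21, 20]
dequeue()->21, [20]
enqueue(32) -> [20, 32]

Final queue: [20, 32]


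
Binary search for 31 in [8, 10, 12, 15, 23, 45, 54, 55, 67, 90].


Step 1: lo=0, hi=9, mid=4, val=23
Step 2: lo=5, hi=9, mid=7, val=55
Step 3: lo=5, hi=6, mid=5, val=45

Not found


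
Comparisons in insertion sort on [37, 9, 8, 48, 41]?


Algorithm: insertion sort
Input: [37, 9, 8, 48, 41]
Sorted: [8, 9, 37, 41, 48]

6


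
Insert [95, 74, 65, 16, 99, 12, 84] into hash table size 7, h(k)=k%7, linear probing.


Insert 95: h=4 -> slot 4
Insert 74: h=4, 1 probes -> slot 5
Insert 65: h=2 -> slot 2
Insert 16: h=2, 1 probes -> slot 3
Insert 99: h=1 -> slot 1
Insert 12: h=5, 1 probes -> slot 6
Insert 84: h=0 -> slot 0

Table: [84, 99, 65, 16, 95, 74, 12]


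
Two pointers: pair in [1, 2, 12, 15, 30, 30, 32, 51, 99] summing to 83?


lo=0(1)+hi=8(99)=100
lo=0(1)+hi=7(51)=52
lo=1(2)+hi=7(51)=53
lo=2(12)+hi=7(51)=63
lo=3(15)+hi=7(51)=66
lo=4(30)+hi=7(51)=81
lo=5(30)+hi=7(51)=81
lo=6(32)+hi=7(51)=83

Yes: 32+51=83


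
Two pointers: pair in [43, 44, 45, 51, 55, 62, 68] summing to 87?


lo=0(43)+hi=6(68)=111
lo=0(43)+hi=5(62)=105
lo=0(43)+hi=4(55)=98
lo=0(43)+hi=3(51)=94
lo=0(43)+hi=2(45)=88
lo=0(43)+hi=1(44)=87

Yes: 43+44=87


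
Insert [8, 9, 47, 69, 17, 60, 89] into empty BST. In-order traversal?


Insert 8: root
Insert 9: R from 8
Insert 47: R from 8 -> R from 9
Insert 69: R from 8 -> R from 9 -> R from 47
Insert 17: R from 8 -> R from 9 -> L from 47
Insert 60: R from 8 -> R from 9 -> R from 47 -> L from 69
Insert 89: R from 8 -> R from 9 -> R from 47 -> R from 69

In-order: [8, 9, 17, 47, 60, 69, 89]


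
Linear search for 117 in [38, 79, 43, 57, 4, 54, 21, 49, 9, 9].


i=0: 38!=117
i=1: 79!=117
i=2: 43!=117
i=3: 57!=117
i=4: 4!=117
i=5: 54!=117
i=6: 21!=117
i=7: 49!=117
i=8: 9!=117
i=9: 9!=117

Not found, 10 comps


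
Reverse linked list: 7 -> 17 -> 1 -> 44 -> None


Step 1: curr=7, set curr.next=prev(None) | reversed so far: 7
Step 2: curr=17, set curr.next=prev(7) | reversed so far: 17 -> 7
Step 3: curr=1, set curr.next=prev(17) | reversed so far: 1 -> 17 -> 7
Step 4: curr=44, set curr.next=prev(1) | reversed so far: 44 -> 1 -> 17 -> 7

44 -> 1 -> 17 -> 7 -> None


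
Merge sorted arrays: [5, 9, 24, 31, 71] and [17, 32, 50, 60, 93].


Take 5 from A
Take 9 from A
Take 17 from B
Take 24 from A
Take 31 from A
Take 32 from B
Take 50 from B
Take 60 from B
Take 71 from A

Merged: [5, 9, 17, 24, 31, 32, 50, 60, 71, 93]


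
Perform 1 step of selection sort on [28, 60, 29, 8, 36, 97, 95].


Initial: [28, 60, 29, 8, 36, 97, 95]
Step 1: min=8 at 3
  Swap: [8, 60, 29, 28, 36, 97, 95]

After 1 step: [8, 60, 29, 28, 36, 97, 95]


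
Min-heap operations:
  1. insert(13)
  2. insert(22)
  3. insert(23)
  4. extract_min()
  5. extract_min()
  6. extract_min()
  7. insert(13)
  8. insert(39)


insert(13) -> [13]
insert(22) -> [13, 22]
insert(23) -> [13, 22, 23]
extract_min()->13, [22, 23]
extract_min()->22, [23]
extract_min()->23, []
insert(13) -> [13]
insert(39) -> [13, 39]

Final heap: [13, 39]


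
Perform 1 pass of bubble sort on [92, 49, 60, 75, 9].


Initial: [92, 49, 60, 75, 9]
Pass 1: [49, 60, 75, 9, 92] (4 swaps)

After 1 pass: [49, 60, 75, 9, 92]


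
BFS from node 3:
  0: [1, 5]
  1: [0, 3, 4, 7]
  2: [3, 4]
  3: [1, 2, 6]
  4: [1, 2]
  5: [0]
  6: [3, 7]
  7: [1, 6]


Visit 3, enqueue [1, 2, 6]
Visit 1, enqueue [0, 4, 7]
Visit 2, enqueue []
Visit 6, enqueue []
Visit 0, enqueue [5]
Visit 4, enqueue []
Visit 7, enqueue []
Visit 5, enqueue []

BFS order: [3, 1, 2, 6, 0, 4, 7, 5]


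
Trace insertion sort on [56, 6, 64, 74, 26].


Initial: [56, 6, 64, 74, 26]
Insert 6: [6, 56, 64, 74, 26]
Insert 64: [6, 56, 64, 74, 26]
Insert 74: [6, 56, 64, 74, 26]
Insert 26: [6, 26, 56, 64, 74]

Sorted: [6, 26, 56, 64, 74]


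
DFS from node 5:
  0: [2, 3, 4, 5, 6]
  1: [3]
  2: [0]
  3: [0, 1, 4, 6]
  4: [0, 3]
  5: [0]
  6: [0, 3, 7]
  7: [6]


Visit 5, push [0]
Visit 0, push [6, 4, 3, 2]
Visit 2, push []
Visit 3, push [6, 4, 1]
Visit 1, push []
Visit 4, push []
Visit 6, push [7]
Visit 7, push []

DFS order: [5, 0, 2, 3, 1, 4, 6, 7]


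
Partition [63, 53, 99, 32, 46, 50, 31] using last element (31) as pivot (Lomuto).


Pivot: 31
Place pivot at 0: [31, 53, 99, 32, 46, 50, 63]

Partitioned: [31, 53, 99, 32, 46, 50, 63]


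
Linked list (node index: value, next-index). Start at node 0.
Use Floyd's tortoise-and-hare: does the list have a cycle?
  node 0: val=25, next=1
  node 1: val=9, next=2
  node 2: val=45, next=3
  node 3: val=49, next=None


Floyd's tortoise (slow, +1) and hare (fast, +2):
  init: slow=0, fast=0
  step 1: slow=1, fast=2
  step 2: fast 2->3->None, no cycle

Cycle: no


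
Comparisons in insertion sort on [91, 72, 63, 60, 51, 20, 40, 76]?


Algorithm: insertion sort
Input: [91, 72, 63, 60, 51, 20, 40, 76]
Sorted: [20, 40, 51, 60, 63, 72, 76, 91]

23


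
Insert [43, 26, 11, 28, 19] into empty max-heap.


Insert 43: [43]
Insert 26: [43, 26]
Insert 11: [43, 26, 11]
Insert 28: [43, 28, 11, 26]
Insert 19: [43, 28, 11, 26, 19]

Final heap: [43, 28, 11, 26, 19]


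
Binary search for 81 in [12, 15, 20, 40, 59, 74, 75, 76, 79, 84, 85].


Step 1: lo=0, hi=10, mid=5, val=74
Step 2: lo=6, hi=10, mid=8, val=79
Step 3: lo=9, hi=10, mid=9, val=84

Not found


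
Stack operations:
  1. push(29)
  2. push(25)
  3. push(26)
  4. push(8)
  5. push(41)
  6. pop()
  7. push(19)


push(29) -> [29]
push(25) -> [29, 25]
push(26) -> [29, 25, 26]
push(8) -> [29, 25, 26, 8]
push(41) -> [29, 25, 26, 8, 41]
pop()->41, [29, 25, 26, 8]
push(19) -> [29, 25, 26, 8, 19]

Final stack: [29, 25, 26, 8, 19]


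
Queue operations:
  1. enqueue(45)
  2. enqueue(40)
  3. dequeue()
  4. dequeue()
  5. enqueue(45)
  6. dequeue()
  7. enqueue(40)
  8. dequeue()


enqueue(45) -> [45]
enqueue(40) -> [45, 40]
dequeue()->45, [40]
dequeue()->40, []
enqueue(45) -> [45]
dequeue()->45, []
enqueue(40) -> [40]
dequeue()->40, []

Final queue: []


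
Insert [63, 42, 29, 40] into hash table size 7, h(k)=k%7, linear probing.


Insert 63: h=0 -> slot 0
Insert 42: h=0, 1 probes -> slot 1
Insert 29: h=1, 1 probes -> slot 2
Insert 40: h=5 -> slot 5

Table: [63, 42, 29, None, None, 40, None]


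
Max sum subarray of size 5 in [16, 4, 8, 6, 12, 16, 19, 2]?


[0:5]: 46
[1:6]: 46
[2:7]: 61
[3:8]: 55

Max: 61 at [2:7]


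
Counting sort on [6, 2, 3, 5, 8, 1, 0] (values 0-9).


Input: [6, 2, 3, 5, 8, 1, 0]
Counts: [1, 1, 1, 1, 0, 1, 1, 0, 1, 0]

Sorted: [0, 1, 2, 3, 5, 6, 8]


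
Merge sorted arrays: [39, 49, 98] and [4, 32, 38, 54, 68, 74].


Take 4 from B
Take 32 from B
Take 38 from B
Take 39 from A
Take 49 from A
Take 54 from B
Take 68 from B
Take 74 from B

Merged: [4, 32, 38, 39, 49, 54, 68, 74, 98]


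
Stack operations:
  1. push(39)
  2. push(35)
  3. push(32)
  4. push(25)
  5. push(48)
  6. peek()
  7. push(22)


push(39) -> [39]
push(35) -> [39, 35]
push(32) -> [39, 35, 32]
push(25) -> [39, 35, 32, 25]
push(48) -> [39, 35, 32, 25, 48]
peek()->48
push(22) -> [39, 35, 32, 25, 48, 22]

Final stack: [39, 35, 32, 25, 48, 22]


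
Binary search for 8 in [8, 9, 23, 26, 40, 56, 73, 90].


Step 1: lo=0, hi=7, mid=3, val=26
Step 2: lo=0, hi=2, mid=1, val=9
Step 3: lo=0, hi=0, mid=0, val=8

Found at index 0


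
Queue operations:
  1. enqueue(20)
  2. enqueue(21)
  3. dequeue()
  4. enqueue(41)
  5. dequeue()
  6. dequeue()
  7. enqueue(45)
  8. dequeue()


enqueue(20) -> [20]
enqueue(21) -> [20, 21]
dequeue()->20, [21]
enqueue(41) -> [21, 41]
dequeue()->21, [41]
dequeue()->41, []
enqueue(45) -> [45]
dequeue()->45, []

Final queue: []


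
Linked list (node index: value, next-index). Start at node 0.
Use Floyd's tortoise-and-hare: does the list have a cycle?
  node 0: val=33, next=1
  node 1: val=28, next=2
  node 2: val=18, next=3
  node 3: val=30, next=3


Floyd's tortoise (slow, +1) and hare (fast, +2):
  init: slow=0, fast=0
  step 1: slow=1, fast=2
  step 2: slow=2, fast=3
  step 3: slow=3, fast=3
  slow == fast at node 3: cycle detected

Cycle: yes


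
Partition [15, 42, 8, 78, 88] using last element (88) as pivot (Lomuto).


Pivot: 88
  15 <= 88: advance i (no swap)
  42 <= 88: advance i (no swap)
  8 <= 88: advance i (no swap)
  78 <= 88: advance i (no swap)
Place pivot at 4: [15, 42, 8, 78, 88]

Partitioned: [15, 42, 8, 78, 88]


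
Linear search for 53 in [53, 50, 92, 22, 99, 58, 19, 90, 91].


i=0: 53==53 found!

Found at 0, 1 comps


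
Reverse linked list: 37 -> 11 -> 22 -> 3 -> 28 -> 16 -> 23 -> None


Step 1: curr=37, set curr.next=prev(None) | reversed so far: 37
Step 2: curr=11, set curr.next=prev(37) | reversed so far: 11 -> 37
Step 3: curr=22, set curr.next=prev(11) | reversed so far: 22 -> 11 -> 37
Step 4: curr=3, set curr.next=prev(22) | reversed so far: 3 -> 22 -> 11 -> 37
Step 5: curr=28, set curr.next=prev(3) | reversed so far: 28 -> 3 -> 22 -> 11 -> 37
Step 6: curr=16, set curr.next=prev(28) | reversed so far: 16 -> 28 -> 3 -> 22 -> 11 -> 37
Step 7: curr=23, set curr.next=prev(16) | reversed so far: 23 -> 16 -> 28 -> 3 -> 22 -> 11 -> 37

23 -> 16 -> 28 -> 3 -> 22 -> 11 -> 37 -> None


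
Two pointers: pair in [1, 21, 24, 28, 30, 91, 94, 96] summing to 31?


lo=0(1)+hi=7(96)=97
lo=0(1)+hi=6(94)=95
lo=0(1)+hi=5(91)=92
lo=0(1)+hi=4(30)=31

Yes: 1+30=31


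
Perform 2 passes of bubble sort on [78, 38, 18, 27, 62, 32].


Initial: [78, 38, 18, 27, 62, 32]
Pass 1: [38, 18, 27, 62, 32, 78] (5 swaps)
Pass 2: [18, 27, 38, 32, 62, 78] (3 swaps)

After 2 passes: [18, 27, 38, 32, 62, 78]


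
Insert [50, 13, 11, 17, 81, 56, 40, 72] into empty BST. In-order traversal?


Insert 50: root
Insert 13: L from 50
Insert 11: L from 50 -> L from 13
Insert 17: L from 50 -> R from 13
Insert 81: R from 50
Insert 56: R from 50 -> L from 81
Insert 40: L from 50 -> R from 13 -> R from 17
Insert 72: R from 50 -> L from 81 -> R from 56

In-order: [11, 13, 17, 40, 50, 56, 72, 81]


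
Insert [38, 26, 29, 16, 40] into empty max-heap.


Insert 38: [38]
Insert 26: [38, 26]
Insert 29: [38, 26, 29]
Insert 16: [38, 26, 29, 16]
Insert 40: [40, 38, 29, 16, 26]

Final heap: [40, 38, 29, 16, 26]


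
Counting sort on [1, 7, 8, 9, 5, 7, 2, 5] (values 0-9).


Input: [1, 7, 8, 9, 5, 7, 2, 5]
Counts: [0, 1, 1, 0, 0, 2, 0, 2, 1, 1]

Sorted: [1, 2, 5, 5, 7, 7, 8, 9]


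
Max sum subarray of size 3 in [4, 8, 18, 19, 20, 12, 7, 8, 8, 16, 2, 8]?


[0:3]: 30
[1:4]: 45
[2:5]: 57
[3:6]: 51
[4:7]: 39
[5:8]: 27
[6:9]: 23
[7:10]: 32
[8:11]: 26
[9:12]: 26

Max: 57 at [2:5]


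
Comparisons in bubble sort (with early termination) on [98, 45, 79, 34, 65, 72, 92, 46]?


Algorithm: bubble sort (with early termination)
Input: [98, 45, 79, 34, 65, 72, 92, 46]
Sorted: [34, 45, 46, 65, 72, 79, 92, 98]

27


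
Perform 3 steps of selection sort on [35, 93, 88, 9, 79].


Initial: [35, 93, 88, 9, 79]
Step 1: min=9 at 3
  Swap: [9, 93, 88, 35, 79]
Step 2: min=35 at 3
  Swap: [9, 35, 88, 93, 79]
Step 3: min=79 at 4
  Swap: [9, 35, 79, 93, 88]

After 3 steps: [9, 35, 79, 93, 88]


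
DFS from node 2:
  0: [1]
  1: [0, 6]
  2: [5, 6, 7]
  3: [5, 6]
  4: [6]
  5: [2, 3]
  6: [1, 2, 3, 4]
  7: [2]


Visit 2, push [7, 6, 5]
Visit 5, push [3]
Visit 3, push [6]
Visit 6, push [4, 1]
Visit 1, push [0]
Visit 0, push []
Visit 4, push []
Visit 7, push []

DFS order: [2, 5, 3, 6, 1, 0, 4, 7]


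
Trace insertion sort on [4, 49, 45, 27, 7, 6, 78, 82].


Initial: [4, 49, 45, 27, 7, 6, 78, 82]
Insert 49: [4, 49, 45, 27, 7, 6, 78, 82]
Insert 45: [4, 45, 49, 27, 7, 6, 78, 82]
Insert 27: [4, 27, 45, 49, 7, 6, 78, 82]
Insert 7: [4, 7, 27, 45, 49, 6, 78, 82]
Insert 6: [4, 6, 7, 27, 45, 49, 78, 82]
Insert 78: [4, 6, 7, 27, 45, 49, 78, 82]
Insert 82: [4, 6, 7, 27, 45, 49, 78, 82]

Sorted: [4, 6, 7, 27, 45, 49, 78, 82]


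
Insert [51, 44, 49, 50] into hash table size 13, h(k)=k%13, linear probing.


Insert 51: h=12 -> slot 12
Insert 44: h=5 -> slot 5
Insert 49: h=10 -> slot 10
Insert 50: h=11 -> slot 11

Table: [None, None, None, None, None, 44, None, None, None, None, 49, 50, 51]


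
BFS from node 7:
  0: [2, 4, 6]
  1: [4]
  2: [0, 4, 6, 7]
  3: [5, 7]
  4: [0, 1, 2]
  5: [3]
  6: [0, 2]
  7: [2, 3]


Visit 7, enqueue [2, 3]
Visit 2, enqueue [0, 4, 6]
Visit 3, enqueue [5]
Visit 0, enqueue []
Visit 4, enqueue [1]
Visit 6, enqueue []
Visit 5, enqueue []
Visit 1, enqueue []

BFS order: [7, 2, 3, 0, 4, 6, 5, 1]


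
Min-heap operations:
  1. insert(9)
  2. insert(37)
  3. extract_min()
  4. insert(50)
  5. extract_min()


insert(9) -> [9]
insert(37) -> [9, 37]
extract_min()->9, [37]
insert(50) -> [37, 50]
extract_min()->37, [50]

Final heap: [50]


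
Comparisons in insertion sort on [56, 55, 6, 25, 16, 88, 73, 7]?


Algorithm: insertion sort
Input: [56, 55, 6, 25, 16, 88, 73, 7]
Sorted: [6, 7, 16, 25, 55, 56, 73, 88]

20


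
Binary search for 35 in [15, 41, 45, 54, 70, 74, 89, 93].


Step 1: lo=0, hi=7, mid=3, val=54
Step 2: lo=0, hi=2, mid=1, val=41
Step 3: lo=0, hi=0, mid=0, val=15

Not found


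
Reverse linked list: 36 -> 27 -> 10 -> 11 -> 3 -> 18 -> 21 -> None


Step 1: curr=36, set curr.next=prev(None) | reversed so far: 36
Step 2: curr=27, set curr.next=prev(36) | reversed so far: 27 -> 36
Step 3: curr=10, set curr.next=prev(27) | reversed so far: 10 -> 27 -> 36
Step 4: curr=11, set curr.next=prev(10) | reversed so far: 11 -> 10 -> 27 -> 36
Step 5: curr=3, set curr.next=prev(11) | reversed so far: 3 -> 11 -> 10 -> 27 -> 36
Step 6: curr=18, set curr.next=prev(3) | reversed so far: 18 -> 3 -> 11 -> 10 -> 27 -> 36
Step 7: curr=21, set curr.next=prev(18) | reversed so far: 21 -> 18 -> 3 -> 11 -> 10 -> 27 -> 36

21 -> 18 -> 3 -> 11 -> 10 -> 27 -> 36 -> None


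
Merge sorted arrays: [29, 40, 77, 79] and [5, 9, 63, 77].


Take 5 from B
Take 9 from B
Take 29 from A
Take 40 from A
Take 63 from B
Take 77 from A
Take 77 from B

Merged: [5, 9, 29, 40, 63, 77, 77, 79]


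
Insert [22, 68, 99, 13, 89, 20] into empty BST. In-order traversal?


Insert 22: root
Insert 68: R from 22
Insert 99: R from 22 -> R from 68
Insert 13: L from 22
Insert 89: R from 22 -> R from 68 -> L from 99
Insert 20: L from 22 -> R from 13

In-order: [13, 20, 22, 68, 89, 99]


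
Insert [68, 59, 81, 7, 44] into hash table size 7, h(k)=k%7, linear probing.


Insert 68: h=5 -> slot 5
Insert 59: h=3 -> slot 3
Insert 81: h=4 -> slot 4
Insert 7: h=0 -> slot 0
Insert 44: h=2 -> slot 2

Table: [7, None, 44, 59, 81, 68, None]


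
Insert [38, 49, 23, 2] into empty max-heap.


Insert 38: [38]
Insert 49: [49, 38]
Insert 23: [49, 38, 23]
Insert 2: [49, 38, 23, 2]

Final heap: [49, 38, 23, 2]
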